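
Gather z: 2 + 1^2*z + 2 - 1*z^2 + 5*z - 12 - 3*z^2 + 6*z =-4*z^2 + 12*z - 8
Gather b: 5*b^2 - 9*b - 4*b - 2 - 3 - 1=5*b^2 - 13*b - 6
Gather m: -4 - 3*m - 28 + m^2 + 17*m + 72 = m^2 + 14*m + 40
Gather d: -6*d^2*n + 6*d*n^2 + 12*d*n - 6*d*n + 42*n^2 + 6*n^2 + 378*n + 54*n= -6*d^2*n + d*(6*n^2 + 6*n) + 48*n^2 + 432*n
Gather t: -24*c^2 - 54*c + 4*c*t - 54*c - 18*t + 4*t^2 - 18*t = -24*c^2 - 108*c + 4*t^2 + t*(4*c - 36)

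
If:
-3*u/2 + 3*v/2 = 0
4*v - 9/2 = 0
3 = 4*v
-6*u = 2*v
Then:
No Solution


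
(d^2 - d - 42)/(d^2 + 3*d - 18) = (d - 7)/(d - 3)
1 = 1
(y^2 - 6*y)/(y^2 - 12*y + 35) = y*(y - 6)/(y^2 - 12*y + 35)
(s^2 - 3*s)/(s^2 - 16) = s*(s - 3)/(s^2 - 16)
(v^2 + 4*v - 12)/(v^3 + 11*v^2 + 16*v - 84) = 1/(v + 7)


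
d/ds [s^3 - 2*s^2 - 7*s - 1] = 3*s^2 - 4*s - 7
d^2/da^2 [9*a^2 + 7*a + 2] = 18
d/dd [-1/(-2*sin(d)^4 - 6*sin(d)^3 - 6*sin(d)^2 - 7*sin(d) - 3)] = (-18*sin(d) + 2*sin(3*d) + 9*cos(2*d) - 16)*cos(d)/(2*sin(d)^4 + 6*sin(d)^3 + 6*sin(d)^2 + 7*sin(d) + 3)^2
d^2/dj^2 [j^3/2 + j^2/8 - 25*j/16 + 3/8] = 3*j + 1/4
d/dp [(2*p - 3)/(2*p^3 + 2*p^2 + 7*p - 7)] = (-8*p^3 + 14*p^2 + 12*p + 7)/(4*p^6 + 8*p^5 + 32*p^4 + 21*p^2 - 98*p + 49)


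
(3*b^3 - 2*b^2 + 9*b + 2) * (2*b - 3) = 6*b^4 - 13*b^3 + 24*b^2 - 23*b - 6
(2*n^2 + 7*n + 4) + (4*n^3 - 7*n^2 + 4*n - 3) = 4*n^3 - 5*n^2 + 11*n + 1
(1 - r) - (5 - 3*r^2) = 3*r^2 - r - 4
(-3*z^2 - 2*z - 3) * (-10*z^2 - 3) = 30*z^4 + 20*z^3 + 39*z^2 + 6*z + 9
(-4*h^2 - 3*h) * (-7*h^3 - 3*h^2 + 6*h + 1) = 28*h^5 + 33*h^4 - 15*h^3 - 22*h^2 - 3*h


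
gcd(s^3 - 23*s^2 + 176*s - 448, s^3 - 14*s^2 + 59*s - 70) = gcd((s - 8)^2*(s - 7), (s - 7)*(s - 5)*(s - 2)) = s - 7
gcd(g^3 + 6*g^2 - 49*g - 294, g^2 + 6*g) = g + 6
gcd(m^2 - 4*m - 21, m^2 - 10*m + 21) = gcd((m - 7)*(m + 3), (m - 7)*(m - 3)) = m - 7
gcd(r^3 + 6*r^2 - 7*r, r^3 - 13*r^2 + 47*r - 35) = r - 1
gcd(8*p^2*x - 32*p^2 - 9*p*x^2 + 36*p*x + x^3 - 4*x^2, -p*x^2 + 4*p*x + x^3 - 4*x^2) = -p*x + 4*p + x^2 - 4*x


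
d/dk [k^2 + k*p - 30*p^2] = 2*k + p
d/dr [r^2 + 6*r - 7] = 2*r + 6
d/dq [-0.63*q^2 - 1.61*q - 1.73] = -1.26*q - 1.61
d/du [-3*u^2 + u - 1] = 1 - 6*u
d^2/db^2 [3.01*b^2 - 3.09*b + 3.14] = 6.02000000000000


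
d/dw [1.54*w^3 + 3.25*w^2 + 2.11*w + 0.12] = 4.62*w^2 + 6.5*w + 2.11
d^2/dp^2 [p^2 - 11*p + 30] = 2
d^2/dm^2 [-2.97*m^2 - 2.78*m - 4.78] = -5.94000000000000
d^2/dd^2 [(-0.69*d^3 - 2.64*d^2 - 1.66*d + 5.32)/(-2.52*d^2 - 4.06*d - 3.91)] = (7.105427357601e-15*d^5 + 2.8421709430404e-14*d^4 - 23.787456*d^3 - 293.058612*d^2 - 361.425042*d - 42.5299599999999)/(16.003008*d^6 + 77.347872*d^5 + 199.106208*d^4 + 306.947368*d^3 + 308.930664*d^2 + 186.209058*d + 59.776471)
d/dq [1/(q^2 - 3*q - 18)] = (3 - 2*q)/(-q^2 + 3*q + 18)^2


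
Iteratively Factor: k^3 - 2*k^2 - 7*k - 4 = (k + 1)*(k^2 - 3*k - 4) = (k + 1)^2*(k - 4)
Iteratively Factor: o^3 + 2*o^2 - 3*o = (o - 1)*(o^2 + 3*o) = (o - 1)*(o + 3)*(o)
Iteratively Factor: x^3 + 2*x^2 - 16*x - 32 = (x + 2)*(x^2 - 16) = (x + 2)*(x + 4)*(x - 4)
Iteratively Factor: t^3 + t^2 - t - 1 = (t + 1)*(t^2 - 1) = (t - 1)*(t + 1)*(t + 1)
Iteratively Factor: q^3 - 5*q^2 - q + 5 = (q - 5)*(q^2 - 1) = (q - 5)*(q + 1)*(q - 1)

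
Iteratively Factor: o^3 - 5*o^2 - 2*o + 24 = (o - 4)*(o^2 - o - 6) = (o - 4)*(o - 3)*(o + 2)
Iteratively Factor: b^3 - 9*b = (b + 3)*(b^2 - 3*b) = b*(b + 3)*(b - 3)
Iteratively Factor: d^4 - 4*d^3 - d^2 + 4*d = (d)*(d^3 - 4*d^2 - d + 4) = d*(d + 1)*(d^2 - 5*d + 4) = d*(d - 4)*(d + 1)*(d - 1)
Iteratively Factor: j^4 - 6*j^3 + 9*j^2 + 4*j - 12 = (j - 2)*(j^3 - 4*j^2 + j + 6) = (j - 2)*(j + 1)*(j^2 - 5*j + 6) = (j - 2)^2*(j + 1)*(j - 3)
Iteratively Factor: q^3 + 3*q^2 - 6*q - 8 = (q + 4)*(q^2 - q - 2) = (q - 2)*(q + 4)*(q + 1)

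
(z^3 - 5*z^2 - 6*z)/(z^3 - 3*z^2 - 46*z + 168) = z*(z + 1)/(z^2 + 3*z - 28)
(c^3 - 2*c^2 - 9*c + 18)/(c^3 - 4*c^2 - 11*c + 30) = (c - 3)/(c - 5)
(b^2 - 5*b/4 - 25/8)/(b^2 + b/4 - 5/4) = (b - 5/2)/(b - 1)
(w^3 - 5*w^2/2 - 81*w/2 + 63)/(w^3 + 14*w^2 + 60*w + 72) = (2*w^2 - 17*w + 21)/(2*(w^2 + 8*w + 12))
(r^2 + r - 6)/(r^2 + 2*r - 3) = (r - 2)/(r - 1)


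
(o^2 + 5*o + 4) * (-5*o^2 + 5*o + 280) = -5*o^4 - 20*o^3 + 285*o^2 + 1420*o + 1120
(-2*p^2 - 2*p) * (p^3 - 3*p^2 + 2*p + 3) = -2*p^5 + 4*p^4 + 2*p^3 - 10*p^2 - 6*p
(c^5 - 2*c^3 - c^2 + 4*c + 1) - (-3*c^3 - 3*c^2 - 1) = c^5 + c^3 + 2*c^2 + 4*c + 2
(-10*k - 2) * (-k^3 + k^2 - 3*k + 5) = 10*k^4 - 8*k^3 + 28*k^2 - 44*k - 10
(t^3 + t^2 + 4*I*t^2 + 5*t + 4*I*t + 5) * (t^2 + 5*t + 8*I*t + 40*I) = t^5 + 6*t^4 + 12*I*t^4 - 22*t^3 + 72*I*t^3 - 162*t^2 + 100*I*t^2 - 135*t + 240*I*t + 200*I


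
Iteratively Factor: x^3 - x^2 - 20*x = (x - 5)*(x^2 + 4*x) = x*(x - 5)*(x + 4)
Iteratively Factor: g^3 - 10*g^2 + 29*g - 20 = (g - 5)*(g^2 - 5*g + 4) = (g - 5)*(g - 4)*(g - 1)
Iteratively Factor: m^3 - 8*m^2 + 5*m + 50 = (m + 2)*(m^2 - 10*m + 25) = (m - 5)*(m + 2)*(m - 5)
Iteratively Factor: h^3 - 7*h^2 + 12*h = (h - 4)*(h^2 - 3*h) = h*(h - 4)*(h - 3)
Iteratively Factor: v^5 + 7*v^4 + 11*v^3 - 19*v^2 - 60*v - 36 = (v + 3)*(v^4 + 4*v^3 - v^2 - 16*v - 12) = (v + 2)*(v + 3)*(v^3 + 2*v^2 - 5*v - 6) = (v + 1)*(v + 2)*(v + 3)*(v^2 + v - 6) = (v + 1)*(v + 2)*(v + 3)^2*(v - 2)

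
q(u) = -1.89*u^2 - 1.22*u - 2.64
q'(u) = -3.78*u - 1.22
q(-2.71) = -13.21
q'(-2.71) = 9.02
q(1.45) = -8.38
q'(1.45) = -6.70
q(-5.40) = -51.16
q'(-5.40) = 19.19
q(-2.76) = -13.67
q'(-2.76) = 9.21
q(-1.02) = -3.36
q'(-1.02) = 2.64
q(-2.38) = -10.44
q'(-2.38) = 7.78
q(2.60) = -18.59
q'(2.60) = -11.05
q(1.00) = -5.75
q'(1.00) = -5.00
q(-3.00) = -15.99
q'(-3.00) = 10.12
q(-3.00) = -15.99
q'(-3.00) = 10.12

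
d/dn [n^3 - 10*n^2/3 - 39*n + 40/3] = 3*n^2 - 20*n/3 - 39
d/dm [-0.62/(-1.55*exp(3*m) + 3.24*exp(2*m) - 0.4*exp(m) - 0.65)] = (-2.883*exp(2*m) + 4.0176*exp(m) - 0.248)*exp(m)/(1.55*exp(3*m) - 3.24*exp(2*m) + 0.4*exp(m) + 0.65)^2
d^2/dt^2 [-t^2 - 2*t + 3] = -2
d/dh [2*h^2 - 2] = 4*h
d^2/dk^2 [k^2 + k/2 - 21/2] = 2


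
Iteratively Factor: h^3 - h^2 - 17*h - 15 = (h + 1)*(h^2 - 2*h - 15) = (h - 5)*(h + 1)*(h + 3)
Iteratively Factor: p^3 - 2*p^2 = (p)*(p^2 - 2*p) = p^2*(p - 2)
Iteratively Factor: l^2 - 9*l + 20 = (l - 4)*(l - 5)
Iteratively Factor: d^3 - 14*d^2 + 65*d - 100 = (d - 4)*(d^2 - 10*d + 25) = (d - 5)*(d - 4)*(d - 5)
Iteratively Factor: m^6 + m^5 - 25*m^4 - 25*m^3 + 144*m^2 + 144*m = (m - 4)*(m^5 + 5*m^4 - 5*m^3 - 45*m^2 - 36*m) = m*(m - 4)*(m^4 + 5*m^3 - 5*m^2 - 45*m - 36) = m*(m - 4)*(m + 1)*(m^3 + 4*m^2 - 9*m - 36) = m*(m - 4)*(m + 1)*(m + 3)*(m^2 + m - 12) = m*(m - 4)*(m - 3)*(m + 1)*(m + 3)*(m + 4)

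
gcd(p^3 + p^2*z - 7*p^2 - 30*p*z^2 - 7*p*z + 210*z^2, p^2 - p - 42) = p - 7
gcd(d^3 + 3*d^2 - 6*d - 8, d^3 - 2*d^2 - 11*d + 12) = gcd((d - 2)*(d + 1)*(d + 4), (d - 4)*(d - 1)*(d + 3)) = 1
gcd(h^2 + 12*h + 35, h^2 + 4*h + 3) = 1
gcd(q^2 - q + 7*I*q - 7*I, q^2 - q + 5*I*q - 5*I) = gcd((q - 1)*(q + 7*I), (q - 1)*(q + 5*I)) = q - 1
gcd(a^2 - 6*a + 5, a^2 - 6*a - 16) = 1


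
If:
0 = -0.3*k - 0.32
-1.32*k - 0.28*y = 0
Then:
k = -1.07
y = 5.03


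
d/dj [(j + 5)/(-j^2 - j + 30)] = (-j^2 - j + (j + 5)*(2*j + 1) + 30)/(j^2 + j - 30)^2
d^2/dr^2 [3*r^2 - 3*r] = 6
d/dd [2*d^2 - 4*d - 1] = 4*d - 4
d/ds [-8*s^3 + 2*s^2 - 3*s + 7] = -24*s^2 + 4*s - 3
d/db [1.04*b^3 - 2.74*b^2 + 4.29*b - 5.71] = 3.12*b^2 - 5.48*b + 4.29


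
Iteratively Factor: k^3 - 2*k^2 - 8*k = (k + 2)*(k^2 - 4*k) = (k - 4)*(k + 2)*(k)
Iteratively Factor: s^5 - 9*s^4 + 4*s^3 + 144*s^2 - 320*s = (s + 4)*(s^4 - 13*s^3 + 56*s^2 - 80*s) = s*(s + 4)*(s^3 - 13*s^2 + 56*s - 80) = s*(s - 5)*(s + 4)*(s^2 - 8*s + 16) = s*(s - 5)*(s - 4)*(s + 4)*(s - 4)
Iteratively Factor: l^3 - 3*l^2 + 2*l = (l)*(l^2 - 3*l + 2) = l*(l - 1)*(l - 2)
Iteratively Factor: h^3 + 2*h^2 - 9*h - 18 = (h + 3)*(h^2 - h - 6) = (h - 3)*(h + 3)*(h + 2)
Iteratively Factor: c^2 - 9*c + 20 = (c - 5)*(c - 4)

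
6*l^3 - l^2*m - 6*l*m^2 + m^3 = (-6*l + m)*(-l + m)*(l + m)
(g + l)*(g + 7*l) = g^2 + 8*g*l + 7*l^2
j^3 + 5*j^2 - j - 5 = (j - 1)*(j + 1)*(j + 5)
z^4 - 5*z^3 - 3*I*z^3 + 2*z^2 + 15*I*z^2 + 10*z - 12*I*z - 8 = (z - 4)*(z - 1)*(z - 2*I)*(z - I)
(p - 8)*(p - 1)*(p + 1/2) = p^3 - 17*p^2/2 + 7*p/2 + 4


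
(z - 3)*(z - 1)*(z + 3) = z^3 - z^2 - 9*z + 9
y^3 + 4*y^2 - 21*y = y*(y - 3)*(y + 7)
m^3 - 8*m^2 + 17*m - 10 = (m - 5)*(m - 2)*(m - 1)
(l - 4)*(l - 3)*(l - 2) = l^3 - 9*l^2 + 26*l - 24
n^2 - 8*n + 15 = (n - 5)*(n - 3)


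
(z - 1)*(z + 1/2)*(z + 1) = z^3 + z^2/2 - z - 1/2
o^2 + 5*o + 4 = (o + 1)*(o + 4)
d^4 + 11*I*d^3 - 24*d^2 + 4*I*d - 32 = (d - I)*(d + 2*I)^2*(d + 8*I)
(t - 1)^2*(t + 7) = t^3 + 5*t^2 - 13*t + 7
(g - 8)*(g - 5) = g^2 - 13*g + 40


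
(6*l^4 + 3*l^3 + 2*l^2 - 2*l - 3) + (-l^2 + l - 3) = 6*l^4 + 3*l^3 + l^2 - l - 6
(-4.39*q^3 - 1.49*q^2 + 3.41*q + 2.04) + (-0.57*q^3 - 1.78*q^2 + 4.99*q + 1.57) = -4.96*q^3 - 3.27*q^2 + 8.4*q + 3.61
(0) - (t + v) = -t - v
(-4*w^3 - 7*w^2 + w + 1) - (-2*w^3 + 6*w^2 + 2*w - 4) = -2*w^3 - 13*w^2 - w + 5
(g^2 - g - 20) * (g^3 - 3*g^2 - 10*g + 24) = g^5 - 4*g^4 - 27*g^3 + 94*g^2 + 176*g - 480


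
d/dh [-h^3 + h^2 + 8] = h*(2 - 3*h)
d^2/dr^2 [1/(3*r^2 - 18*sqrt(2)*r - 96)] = 2*(r^2 - 6*sqrt(2)*r - 4*(r - 3*sqrt(2))^2 - 32)/(3*(-r^2 + 6*sqrt(2)*r + 32)^3)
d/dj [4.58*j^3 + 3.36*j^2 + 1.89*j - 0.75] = 13.74*j^2 + 6.72*j + 1.89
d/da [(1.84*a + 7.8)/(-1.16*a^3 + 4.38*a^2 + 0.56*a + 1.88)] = (4.2688*a^3 + 19.0848*a^2 - 68.328*a - 0.9088)/(1.3456*a^6 - 10.1616*a^5 + 17.8852*a^4 + 0.544000000000001*a^3 + 16.7824*a^2 + 2.1056*a + 3.5344)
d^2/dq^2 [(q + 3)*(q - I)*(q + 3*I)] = 6*q + 6 + 4*I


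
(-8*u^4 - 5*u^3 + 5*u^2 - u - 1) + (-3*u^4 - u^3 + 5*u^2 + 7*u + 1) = -11*u^4 - 6*u^3 + 10*u^2 + 6*u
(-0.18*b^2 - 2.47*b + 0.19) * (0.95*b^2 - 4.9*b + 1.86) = -0.171*b^4 - 1.4645*b^3 + 11.9487*b^2 - 5.5252*b + 0.3534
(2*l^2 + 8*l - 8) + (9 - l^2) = l^2 + 8*l + 1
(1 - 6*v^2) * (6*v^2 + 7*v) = -36*v^4 - 42*v^3 + 6*v^2 + 7*v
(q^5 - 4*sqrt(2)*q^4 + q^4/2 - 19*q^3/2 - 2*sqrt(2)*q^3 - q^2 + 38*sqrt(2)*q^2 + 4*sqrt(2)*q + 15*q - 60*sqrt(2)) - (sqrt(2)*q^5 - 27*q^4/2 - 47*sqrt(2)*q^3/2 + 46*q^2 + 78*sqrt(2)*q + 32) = -sqrt(2)*q^5 + q^5 - 4*sqrt(2)*q^4 + 14*q^4 - 19*q^3/2 + 43*sqrt(2)*q^3/2 - 47*q^2 + 38*sqrt(2)*q^2 - 74*sqrt(2)*q + 15*q - 60*sqrt(2) - 32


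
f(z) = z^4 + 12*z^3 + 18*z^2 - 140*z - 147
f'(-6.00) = 76.00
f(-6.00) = 45.00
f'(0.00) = -140.00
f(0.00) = -147.00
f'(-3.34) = -7.68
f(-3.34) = 198.73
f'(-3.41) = -2.76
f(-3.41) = 199.10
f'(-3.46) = 0.73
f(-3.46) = 199.15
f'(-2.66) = -56.32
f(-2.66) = 176.97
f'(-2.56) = -63.34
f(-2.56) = 170.99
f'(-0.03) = -141.05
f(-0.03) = -142.78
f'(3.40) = 555.78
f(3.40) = 190.36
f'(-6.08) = 72.89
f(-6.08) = 39.04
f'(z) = 4*z^3 + 36*z^2 + 36*z - 140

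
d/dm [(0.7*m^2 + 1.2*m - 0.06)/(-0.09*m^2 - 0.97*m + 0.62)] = (-0.571*m^2 + 0.8572*m + 0.6858)/(0.0081*m^4 + 0.1746*m^3 + 0.8293*m^2 - 1.2028*m + 0.3844)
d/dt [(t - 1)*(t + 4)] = 2*t + 3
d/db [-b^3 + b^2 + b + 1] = -3*b^2 + 2*b + 1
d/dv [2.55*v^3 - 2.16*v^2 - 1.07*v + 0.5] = 7.65*v^2 - 4.32*v - 1.07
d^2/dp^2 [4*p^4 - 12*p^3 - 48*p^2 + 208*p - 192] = 48*p^2 - 72*p - 96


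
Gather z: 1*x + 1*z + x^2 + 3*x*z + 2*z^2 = x^2 + x + 2*z^2 + z*(3*x + 1)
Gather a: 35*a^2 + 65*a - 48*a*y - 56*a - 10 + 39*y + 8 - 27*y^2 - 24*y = 35*a^2 + a*(9 - 48*y) - 27*y^2 + 15*y - 2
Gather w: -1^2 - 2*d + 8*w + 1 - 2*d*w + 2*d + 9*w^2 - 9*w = 9*w^2 + w*(-2*d - 1)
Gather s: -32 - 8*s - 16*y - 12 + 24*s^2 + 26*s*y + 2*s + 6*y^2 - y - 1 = 24*s^2 + s*(26*y - 6) + 6*y^2 - 17*y - 45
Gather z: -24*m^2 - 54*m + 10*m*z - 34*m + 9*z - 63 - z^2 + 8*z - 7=-24*m^2 - 88*m - z^2 + z*(10*m + 17) - 70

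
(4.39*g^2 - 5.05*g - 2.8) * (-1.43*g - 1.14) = -6.2777*g^3 + 2.2169*g^2 + 9.761*g + 3.192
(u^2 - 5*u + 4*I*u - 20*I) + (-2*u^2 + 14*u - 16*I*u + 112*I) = -u^2 + 9*u - 12*I*u + 92*I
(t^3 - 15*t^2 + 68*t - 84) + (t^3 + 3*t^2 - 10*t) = 2*t^3 - 12*t^2 + 58*t - 84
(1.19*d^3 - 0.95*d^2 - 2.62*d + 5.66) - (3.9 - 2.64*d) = 1.19*d^3 - 0.95*d^2 + 0.02*d + 1.76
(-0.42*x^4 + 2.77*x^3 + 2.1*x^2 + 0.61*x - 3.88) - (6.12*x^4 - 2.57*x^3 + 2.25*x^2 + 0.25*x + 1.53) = -6.54*x^4 + 5.34*x^3 - 0.15*x^2 + 0.36*x - 5.41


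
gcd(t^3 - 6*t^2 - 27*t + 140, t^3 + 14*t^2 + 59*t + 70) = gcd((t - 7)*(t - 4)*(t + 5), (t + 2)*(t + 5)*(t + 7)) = t + 5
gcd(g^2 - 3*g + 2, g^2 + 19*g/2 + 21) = 1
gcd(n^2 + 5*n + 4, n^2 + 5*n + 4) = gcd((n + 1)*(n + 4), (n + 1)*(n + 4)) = n^2 + 5*n + 4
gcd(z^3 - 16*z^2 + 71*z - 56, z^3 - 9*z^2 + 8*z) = z^2 - 9*z + 8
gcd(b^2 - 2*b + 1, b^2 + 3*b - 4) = b - 1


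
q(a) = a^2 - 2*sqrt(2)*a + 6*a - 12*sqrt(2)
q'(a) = 2*a - 2*sqrt(2) + 6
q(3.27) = 4.09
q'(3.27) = 9.71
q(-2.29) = -18.99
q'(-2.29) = -1.41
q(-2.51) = -18.63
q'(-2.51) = -1.85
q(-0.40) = -18.08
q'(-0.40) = 2.37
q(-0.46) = -18.22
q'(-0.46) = 2.25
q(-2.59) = -18.48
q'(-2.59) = -2.01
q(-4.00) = -13.66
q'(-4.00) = -4.83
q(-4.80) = -9.15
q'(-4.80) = -6.43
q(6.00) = 38.06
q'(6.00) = 15.17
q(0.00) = -16.97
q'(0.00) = 3.17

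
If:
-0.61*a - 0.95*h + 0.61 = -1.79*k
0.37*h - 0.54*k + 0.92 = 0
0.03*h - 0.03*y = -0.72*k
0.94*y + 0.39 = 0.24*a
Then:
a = 4.96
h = -2.30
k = 0.13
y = 0.85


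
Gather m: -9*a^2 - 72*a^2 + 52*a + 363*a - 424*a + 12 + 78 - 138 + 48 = -81*a^2 - 9*a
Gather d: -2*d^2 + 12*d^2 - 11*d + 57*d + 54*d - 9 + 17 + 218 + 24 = 10*d^2 + 100*d + 250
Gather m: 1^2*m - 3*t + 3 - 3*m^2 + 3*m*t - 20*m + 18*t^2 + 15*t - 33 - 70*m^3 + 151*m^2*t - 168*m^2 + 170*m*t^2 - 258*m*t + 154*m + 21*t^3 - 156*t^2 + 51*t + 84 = -70*m^3 + m^2*(151*t - 171) + m*(170*t^2 - 255*t + 135) + 21*t^3 - 138*t^2 + 63*t + 54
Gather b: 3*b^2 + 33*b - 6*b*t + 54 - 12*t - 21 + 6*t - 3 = 3*b^2 + b*(33 - 6*t) - 6*t + 30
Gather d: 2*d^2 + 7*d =2*d^2 + 7*d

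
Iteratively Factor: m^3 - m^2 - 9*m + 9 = (m - 1)*(m^2 - 9) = (m - 3)*(m - 1)*(m + 3)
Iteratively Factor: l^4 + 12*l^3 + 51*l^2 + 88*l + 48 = (l + 4)*(l^3 + 8*l^2 + 19*l + 12) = (l + 3)*(l + 4)*(l^2 + 5*l + 4) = (l + 3)*(l + 4)^2*(l + 1)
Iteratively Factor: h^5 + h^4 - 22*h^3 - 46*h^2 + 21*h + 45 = (h - 5)*(h^4 + 6*h^3 + 8*h^2 - 6*h - 9) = (h - 5)*(h + 1)*(h^3 + 5*h^2 + 3*h - 9) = (h - 5)*(h + 1)*(h + 3)*(h^2 + 2*h - 3) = (h - 5)*(h + 1)*(h + 3)^2*(h - 1)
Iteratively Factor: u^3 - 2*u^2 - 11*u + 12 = (u - 1)*(u^2 - u - 12) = (u - 1)*(u + 3)*(u - 4)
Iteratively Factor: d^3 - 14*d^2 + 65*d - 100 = (d - 5)*(d^2 - 9*d + 20) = (d - 5)^2*(d - 4)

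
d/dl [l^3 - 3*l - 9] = 3*l^2 - 3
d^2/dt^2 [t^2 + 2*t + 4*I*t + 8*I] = 2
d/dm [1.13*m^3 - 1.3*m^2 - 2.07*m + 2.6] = 3.39*m^2 - 2.6*m - 2.07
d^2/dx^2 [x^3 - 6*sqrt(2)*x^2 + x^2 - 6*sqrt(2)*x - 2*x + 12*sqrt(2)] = 6*x - 12*sqrt(2) + 2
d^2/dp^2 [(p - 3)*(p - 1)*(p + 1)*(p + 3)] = 12*p^2 - 20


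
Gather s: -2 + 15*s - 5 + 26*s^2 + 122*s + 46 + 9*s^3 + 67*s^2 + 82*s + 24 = 9*s^3 + 93*s^2 + 219*s + 63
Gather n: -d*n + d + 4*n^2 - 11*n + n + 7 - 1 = d + 4*n^2 + n*(-d - 10) + 6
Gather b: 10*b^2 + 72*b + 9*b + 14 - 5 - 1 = 10*b^2 + 81*b + 8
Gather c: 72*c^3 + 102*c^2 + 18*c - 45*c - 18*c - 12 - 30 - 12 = 72*c^3 + 102*c^2 - 45*c - 54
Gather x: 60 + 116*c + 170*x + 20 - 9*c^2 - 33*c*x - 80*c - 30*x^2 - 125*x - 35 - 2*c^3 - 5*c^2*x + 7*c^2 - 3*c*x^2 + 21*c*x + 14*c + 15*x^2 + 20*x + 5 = -2*c^3 - 2*c^2 + 50*c + x^2*(-3*c - 15) + x*(-5*c^2 - 12*c + 65) + 50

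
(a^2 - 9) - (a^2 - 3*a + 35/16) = 3*a - 179/16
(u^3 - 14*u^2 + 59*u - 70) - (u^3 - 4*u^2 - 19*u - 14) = -10*u^2 + 78*u - 56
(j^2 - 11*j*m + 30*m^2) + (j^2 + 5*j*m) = 2*j^2 - 6*j*m + 30*m^2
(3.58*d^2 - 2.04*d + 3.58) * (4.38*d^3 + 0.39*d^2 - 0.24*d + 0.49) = 15.6804*d^5 - 7.539*d^4 + 14.0256*d^3 + 3.64*d^2 - 1.8588*d + 1.7542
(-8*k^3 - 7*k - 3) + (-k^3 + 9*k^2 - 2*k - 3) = -9*k^3 + 9*k^2 - 9*k - 6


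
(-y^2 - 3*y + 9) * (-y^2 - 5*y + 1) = y^4 + 8*y^3 + 5*y^2 - 48*y + 9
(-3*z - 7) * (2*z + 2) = -6*z^2 - 20*z - 14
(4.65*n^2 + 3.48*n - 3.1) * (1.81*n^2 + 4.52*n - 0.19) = 8.4165*n^4 + 27.3168*n^3 + 9.2351*n^2 - 14.6732*n + 0.589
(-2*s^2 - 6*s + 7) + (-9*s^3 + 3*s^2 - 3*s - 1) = -9*s^3 + s^2 - 9*s + 6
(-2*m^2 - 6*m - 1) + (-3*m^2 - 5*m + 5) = -5*m^2 - 11*m + 4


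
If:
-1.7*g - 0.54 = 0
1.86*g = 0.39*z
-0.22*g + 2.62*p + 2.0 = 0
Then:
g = -0.32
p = -0.79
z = -1.51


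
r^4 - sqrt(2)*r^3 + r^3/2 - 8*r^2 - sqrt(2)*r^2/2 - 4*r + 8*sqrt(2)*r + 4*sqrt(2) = (r + 1/2)*(r - 2*sqrt(2))*(r - sqrt(2))*(r + 2*sqrt(2))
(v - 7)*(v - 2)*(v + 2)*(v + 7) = v^4 - 53*v^2 + 196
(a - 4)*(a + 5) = a^2 + a - 20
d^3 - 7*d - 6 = (d - 3)*(d + 1)*(d + 2)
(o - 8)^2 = o^2 - 16*o + 64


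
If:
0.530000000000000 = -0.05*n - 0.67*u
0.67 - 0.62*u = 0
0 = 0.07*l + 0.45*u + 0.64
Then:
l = -16.09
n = -25.08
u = 1.08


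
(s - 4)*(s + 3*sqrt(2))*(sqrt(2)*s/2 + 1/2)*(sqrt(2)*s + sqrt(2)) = s^4 - 3*s^3 + 7*sqrt(2)*s^3/2 - 21*sqrt(2)*s^2/2 - s^2 - 14*sqrt(2)*s - 9*s - 12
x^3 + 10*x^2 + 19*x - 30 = (x - 1)*(x + 5)*(x + 6)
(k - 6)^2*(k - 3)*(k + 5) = k^4 - 10*k^3 - 3*k^2 + 252*k - 540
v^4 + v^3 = v^3*(v + 1)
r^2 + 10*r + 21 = (r + 3)*(r + 7)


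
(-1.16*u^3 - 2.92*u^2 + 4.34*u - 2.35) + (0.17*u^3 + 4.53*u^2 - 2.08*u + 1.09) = -0.99*u^3 + 1.61*u^2 + 2.26*u - 1.26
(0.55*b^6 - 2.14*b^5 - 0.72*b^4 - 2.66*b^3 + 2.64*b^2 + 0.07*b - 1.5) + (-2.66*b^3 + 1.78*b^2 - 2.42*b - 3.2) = 0.55*b^6 - 2.14*b^5 - 0.72*b^4 - 5.32*b^3 + 4.42*b^2 - 2.35*b - 4.7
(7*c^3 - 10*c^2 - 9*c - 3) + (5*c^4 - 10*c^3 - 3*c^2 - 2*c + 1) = 5*c^4 - 3*c^3 - 13*c^2 - 11*c - 2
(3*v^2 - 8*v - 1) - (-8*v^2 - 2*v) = 11*v^2 - 6*v - 1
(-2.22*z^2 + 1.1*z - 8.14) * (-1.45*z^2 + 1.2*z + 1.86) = 3.219*z^4 - 4.259*z^3 + 8.9938*z^2 - 7.722*z - 15.1404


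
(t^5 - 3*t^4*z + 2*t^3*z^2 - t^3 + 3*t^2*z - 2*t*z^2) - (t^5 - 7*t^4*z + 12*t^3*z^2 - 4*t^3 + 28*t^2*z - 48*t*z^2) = 4*t^4*z - 10*t^3*z^2 + 3*t^3 - 25*t^2*z + 46*t*z^2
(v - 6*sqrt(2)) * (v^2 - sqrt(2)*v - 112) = v^3 - 7*sqrt(2)*v^2 - 100*v + 672*sqrt(2)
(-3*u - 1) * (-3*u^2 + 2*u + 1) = 9*u^3 - 3*u^2 - 5*u - 1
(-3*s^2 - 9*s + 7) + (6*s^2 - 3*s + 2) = 3*s^2 - 12*s + 9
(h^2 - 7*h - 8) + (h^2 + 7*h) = 2*h^2 - 8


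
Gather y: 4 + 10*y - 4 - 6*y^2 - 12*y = -6*y^2 - 2*y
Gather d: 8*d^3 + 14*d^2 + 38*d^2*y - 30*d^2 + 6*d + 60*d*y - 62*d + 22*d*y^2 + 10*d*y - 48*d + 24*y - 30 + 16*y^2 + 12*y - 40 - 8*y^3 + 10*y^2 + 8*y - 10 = 8*d^3 + d^2*(38*y - 16) + d*(22*y^2 + 70*y - 104) - 8*y^3 + 26*y^2 + 44*y - 80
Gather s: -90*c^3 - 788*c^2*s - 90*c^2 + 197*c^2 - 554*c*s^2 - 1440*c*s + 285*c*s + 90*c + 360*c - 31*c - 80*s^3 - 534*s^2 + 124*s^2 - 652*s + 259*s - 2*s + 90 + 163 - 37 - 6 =-90*c^3 + 107*c^2 + 419*c - 80*s^3 + s^2*(-554*c - 410) + s*(-788*c^2 - 1155*c - 395) + 210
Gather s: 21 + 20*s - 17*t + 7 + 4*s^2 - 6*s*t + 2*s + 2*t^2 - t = 4*s^2 + s*(22 - 6*t) + 2*t^2 - 18*t + 28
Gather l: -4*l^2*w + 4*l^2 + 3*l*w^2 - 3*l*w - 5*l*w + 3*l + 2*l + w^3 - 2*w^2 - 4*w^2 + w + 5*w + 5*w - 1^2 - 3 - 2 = l^2*(4 - 4*w) + l*(3*w^2 - 8*w + 5) + w^3 - 6*w^2 + 11*w - 6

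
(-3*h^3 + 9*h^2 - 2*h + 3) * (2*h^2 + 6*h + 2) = -6*h^5 + 44*h^3 + 12*h^2 + 14*h + 6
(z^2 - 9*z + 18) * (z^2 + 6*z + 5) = z^4 - 3*z^3 - 31*z^2 + 63*z + 90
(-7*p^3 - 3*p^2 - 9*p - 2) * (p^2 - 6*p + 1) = -7*p^5 + 39*p^4 + 2*p^3 + 49*p^2 + 3*p - 2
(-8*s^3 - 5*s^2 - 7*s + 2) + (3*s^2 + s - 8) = -8*s^3 - 2*s^2 - 6*s - 6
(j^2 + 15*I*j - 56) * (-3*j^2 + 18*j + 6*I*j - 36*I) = -3*j^4 + 18*j^3 - 39*I*j^3 + 78*j^2 + 234*I*j^2 - 468*j - 336*I*j + 2016*I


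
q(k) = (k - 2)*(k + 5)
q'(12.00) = 27.00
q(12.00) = 170.00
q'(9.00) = 21.00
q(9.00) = 98.00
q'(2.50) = 8.00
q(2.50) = 3.75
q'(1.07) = 5.14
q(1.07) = -5.65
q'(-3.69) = -4.38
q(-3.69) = -7.45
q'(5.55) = 14.10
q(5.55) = 37.45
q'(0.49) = 3.98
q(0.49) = -8.29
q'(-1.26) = 0.48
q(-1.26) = -12.19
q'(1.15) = 5.30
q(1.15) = -5.23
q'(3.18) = 9.36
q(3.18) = 9.65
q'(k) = 2*k + 3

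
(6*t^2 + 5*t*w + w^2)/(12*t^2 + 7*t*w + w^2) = (2*t + w)/(4*t + w)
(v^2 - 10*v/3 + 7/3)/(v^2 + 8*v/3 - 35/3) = (v - 1)/(v + 5)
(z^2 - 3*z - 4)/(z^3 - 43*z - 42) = (z - 4)/(z^2 - z - 42)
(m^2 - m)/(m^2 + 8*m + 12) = m*(m - 1)/(m^2 + 8*m + 12)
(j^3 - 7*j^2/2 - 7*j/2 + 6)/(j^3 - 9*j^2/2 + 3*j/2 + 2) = (2*j + 3)/(2*j + 1)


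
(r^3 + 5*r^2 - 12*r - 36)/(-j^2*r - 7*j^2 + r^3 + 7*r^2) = (-r^3 - 5*r^2 + 12*r + 36)/(j^2*r + 7*j^2 - r^3 - 7*r^2)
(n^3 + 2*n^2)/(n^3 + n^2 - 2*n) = n/(n - 1)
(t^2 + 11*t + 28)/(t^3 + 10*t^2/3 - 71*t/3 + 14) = 3*(t + 4)/(3*t^2 - 11*t + 6)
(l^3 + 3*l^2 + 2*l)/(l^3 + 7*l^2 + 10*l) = (l + 1)/(l + 5)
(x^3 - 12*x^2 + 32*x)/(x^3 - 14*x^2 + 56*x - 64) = x/(x - 2)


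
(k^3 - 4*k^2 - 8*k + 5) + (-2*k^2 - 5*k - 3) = k^3 - 6*k^2 - 13*k + 2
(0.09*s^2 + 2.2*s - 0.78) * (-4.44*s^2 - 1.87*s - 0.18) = -0.3996*s^4 - 9.9363*s^3 - 0.667000000000001*s^2 + 1.0626*s + 0.1404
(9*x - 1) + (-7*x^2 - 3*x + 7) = -7*x^2 + 6*x + 6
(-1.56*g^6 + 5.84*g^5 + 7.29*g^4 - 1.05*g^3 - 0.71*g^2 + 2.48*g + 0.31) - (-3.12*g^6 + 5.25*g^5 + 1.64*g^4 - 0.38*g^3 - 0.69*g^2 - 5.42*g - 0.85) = 1.56*g^6 + 0.59*g^5 + 5.65*g^4 - 0.67*g^3 - 0.02*g^2 + 7.9*g + 1.16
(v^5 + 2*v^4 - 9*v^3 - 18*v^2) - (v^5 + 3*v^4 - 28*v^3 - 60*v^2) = -v^4 + 19*v^3 + 42*v^2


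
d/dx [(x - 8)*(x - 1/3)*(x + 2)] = 3*x^2 - 38*x/3 - 14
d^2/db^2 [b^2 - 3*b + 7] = 2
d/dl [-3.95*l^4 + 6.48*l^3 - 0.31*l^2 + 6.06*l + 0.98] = -15.8*l^3 + 19.44*l^2 - 0.62*l + 6.06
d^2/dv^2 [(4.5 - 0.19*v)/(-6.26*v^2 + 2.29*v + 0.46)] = ((57.2102 - 7.1364*v)*(-6.26*v^2 + 2.29*v + 0.46) - (0.19*v - 4.5)*(12.52*v - 2.29)*(25.04*v - 4.58))/(-6.26*v^2 + 2.29*v + 0.46)^3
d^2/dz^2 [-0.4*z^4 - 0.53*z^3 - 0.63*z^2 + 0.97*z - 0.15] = -4.8*z^2 - 3.18*z - 1.26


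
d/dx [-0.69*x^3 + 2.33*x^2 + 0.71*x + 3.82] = -2.07*x^2 + 4.66*x + 0.71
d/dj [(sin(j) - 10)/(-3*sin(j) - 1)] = -31*cos(j)/(3*sin(j) + 1)^2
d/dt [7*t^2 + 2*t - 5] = 14*t + 2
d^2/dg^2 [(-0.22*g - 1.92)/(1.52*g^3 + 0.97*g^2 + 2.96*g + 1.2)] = (-3.049728*g^5 - 55.177824*g^4 - 43.727916*g^3 - 57.854592*g^2 - 10.527264*g - 27.611904)/(3.511808*g^9 + 6.723264*g^8 + 24.806856*g^7 + 35.415457*g^6 + 58.923768*g^5 + 61.277736*g^4 + 53.173376*g^3 + 35.73216*g^2 + 12.7872*g + 1.728)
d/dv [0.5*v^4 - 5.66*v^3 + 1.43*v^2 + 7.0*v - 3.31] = 2.0*v^3 - 16.98*v^2 + 2.86*v + 7.0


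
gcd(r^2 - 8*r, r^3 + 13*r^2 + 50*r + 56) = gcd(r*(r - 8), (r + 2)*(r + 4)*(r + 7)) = 1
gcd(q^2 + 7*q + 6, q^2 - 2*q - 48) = q + 6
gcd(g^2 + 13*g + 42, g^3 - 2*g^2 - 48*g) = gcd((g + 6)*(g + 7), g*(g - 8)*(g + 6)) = g + 6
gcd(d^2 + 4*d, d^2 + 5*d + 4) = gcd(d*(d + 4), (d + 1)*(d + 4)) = d + 4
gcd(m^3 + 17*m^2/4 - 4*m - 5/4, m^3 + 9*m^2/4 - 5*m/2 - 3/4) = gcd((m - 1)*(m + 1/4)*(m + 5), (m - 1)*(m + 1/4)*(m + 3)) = m^2 - 3*m/4 - 1/4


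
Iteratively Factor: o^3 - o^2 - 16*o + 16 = (o - 1)*(o^2 - 16) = (o - 1)*(o + 4)*(o - 4)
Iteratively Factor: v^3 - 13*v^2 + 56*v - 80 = (v - 4)*(v^2 - 9*v + 20) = (v - 4)^2*(v - 5)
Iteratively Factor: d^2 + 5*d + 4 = (d + 1)*(d + 4)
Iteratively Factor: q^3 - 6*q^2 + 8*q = (q)*(q^2 - 6*q + 8) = q*(q - 2)*(q - 4)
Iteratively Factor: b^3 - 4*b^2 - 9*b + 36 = (b - 3)*(b^2 - b - 12) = (b - 4)*(b - 3)*(b + 3)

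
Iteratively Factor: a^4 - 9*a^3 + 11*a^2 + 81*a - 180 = (a - 5)*(a^3 - 4*a^2 - 9*a + 36) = (a - 5)*(a - 3)*(a^2 - a - 12) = (a - 5)*(a - 3)*(a + 3)*(a - 4)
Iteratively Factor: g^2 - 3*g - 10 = (g - 5)*(g + 2)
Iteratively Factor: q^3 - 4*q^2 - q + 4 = (q - 1)*(q^2 - 3*q - 4) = (q - 1)*(q + 1)*(q - 4)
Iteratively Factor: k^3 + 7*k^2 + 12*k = (k + 4)*(k^2 + 3*k) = (k + 3)*(k + 4)*(k)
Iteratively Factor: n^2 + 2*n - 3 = (n - 1)*(n + 3)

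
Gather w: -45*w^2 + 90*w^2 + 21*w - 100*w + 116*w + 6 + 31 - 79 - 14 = 45*w^2 + 37*w - 56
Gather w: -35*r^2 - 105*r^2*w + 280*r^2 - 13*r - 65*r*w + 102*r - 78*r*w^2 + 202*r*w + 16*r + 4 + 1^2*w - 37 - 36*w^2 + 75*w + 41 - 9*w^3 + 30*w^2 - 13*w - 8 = 245*r^2 + 105*r - 9*w^3 + w^2*(-78*r - 6) + w*(-105*r^2 + 137*r + 63)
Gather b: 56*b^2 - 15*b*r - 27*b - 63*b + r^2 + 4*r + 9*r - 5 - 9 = 56*b^2 + b*(-15*r - 90) + r^2 + 13*r - 14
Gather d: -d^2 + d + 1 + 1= -d^2 + d + 2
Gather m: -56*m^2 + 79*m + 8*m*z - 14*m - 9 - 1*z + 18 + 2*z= -56*m^2 + m*(8*z + 65) + z + 9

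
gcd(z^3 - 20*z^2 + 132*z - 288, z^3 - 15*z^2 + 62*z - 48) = z^2 - 14*z + 48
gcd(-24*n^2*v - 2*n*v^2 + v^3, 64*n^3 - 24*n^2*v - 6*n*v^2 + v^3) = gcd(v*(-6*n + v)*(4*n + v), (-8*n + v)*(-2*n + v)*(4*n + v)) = 4*n + v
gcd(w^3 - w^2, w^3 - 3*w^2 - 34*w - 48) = 1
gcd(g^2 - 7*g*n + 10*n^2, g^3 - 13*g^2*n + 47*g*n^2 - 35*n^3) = g - 5*n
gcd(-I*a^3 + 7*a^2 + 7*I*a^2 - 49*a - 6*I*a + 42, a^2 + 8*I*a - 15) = 1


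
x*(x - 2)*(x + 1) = x^3 - x^2 - 2*x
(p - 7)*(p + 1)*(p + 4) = p^3 - 2*p^2 - 31*p - 28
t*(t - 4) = t^2 - 4*t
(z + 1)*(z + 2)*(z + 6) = z^3 + 9*z^2 + 20*z + 12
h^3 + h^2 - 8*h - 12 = (h - 3)*(h + 2)^2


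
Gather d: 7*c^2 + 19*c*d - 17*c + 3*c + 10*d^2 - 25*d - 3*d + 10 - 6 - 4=7*c^2 - 14*c + 10*d^2 + d*(19*c - 28)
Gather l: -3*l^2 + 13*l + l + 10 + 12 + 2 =-3*l^2 + 14*l + 24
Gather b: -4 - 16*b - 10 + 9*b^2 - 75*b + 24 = 9*b^2 - 91*b + 10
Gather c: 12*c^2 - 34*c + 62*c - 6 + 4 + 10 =12*c^2 + 28*c + 8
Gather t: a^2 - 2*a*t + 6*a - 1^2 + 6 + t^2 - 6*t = a^2 + 6*a + t^2 + t*(-2*a - 6) + 5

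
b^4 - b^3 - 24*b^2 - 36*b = b*(b - 6)*(b + 2)*(b + 3)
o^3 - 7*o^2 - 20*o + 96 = (o - 8)*(o - 3)*(o + 4)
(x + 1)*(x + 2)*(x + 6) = x^3 + 9*x^2 + 20*x + 12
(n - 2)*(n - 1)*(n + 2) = n^3 - n^2 - 4*n + 4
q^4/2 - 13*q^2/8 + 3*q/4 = q*(q/2 + 1)*(q - 3/2)*(q - 1/2)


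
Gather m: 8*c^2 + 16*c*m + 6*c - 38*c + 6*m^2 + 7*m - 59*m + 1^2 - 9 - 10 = 8*c^2 - 32*c + 6*m^2 + m*(16*c - 52) - 18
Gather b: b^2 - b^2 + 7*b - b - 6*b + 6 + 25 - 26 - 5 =0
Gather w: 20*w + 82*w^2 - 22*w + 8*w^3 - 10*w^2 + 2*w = 8*w^3 + 72*w^2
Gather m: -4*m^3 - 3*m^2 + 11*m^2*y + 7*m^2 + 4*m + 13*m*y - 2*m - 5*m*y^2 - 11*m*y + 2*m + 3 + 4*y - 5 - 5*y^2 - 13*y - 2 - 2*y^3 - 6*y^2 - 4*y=-4*m^3 + m^2*(11*y + 4) + m*(-5*y^2 + 2*y + 4) - 2*y^3 - 11*y^2 - 13*y - 4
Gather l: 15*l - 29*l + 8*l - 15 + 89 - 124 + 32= -6*l - 18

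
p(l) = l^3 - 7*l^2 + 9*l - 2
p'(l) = 3*l^2 - 14*l + 9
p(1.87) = -3.11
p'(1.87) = -6.69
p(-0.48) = -8.04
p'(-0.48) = 16.41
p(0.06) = -1.48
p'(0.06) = 8.17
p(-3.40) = -152.82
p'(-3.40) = 91.28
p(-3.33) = -146.52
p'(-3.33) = 88.89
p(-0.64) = -10.89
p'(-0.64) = 19.19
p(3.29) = -12.55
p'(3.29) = -4.59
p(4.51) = -12.06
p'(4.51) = 6.88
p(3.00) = -11.00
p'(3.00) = -6.00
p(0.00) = -2.00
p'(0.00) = 9.00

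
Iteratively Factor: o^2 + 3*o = (o + 3)*(o)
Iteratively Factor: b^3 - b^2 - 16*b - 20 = (b - 5)*(b^2 + 4*b + 4) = (b - 5)*(b + 2)*(b + 2)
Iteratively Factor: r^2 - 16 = (r + 4)*(r - 4)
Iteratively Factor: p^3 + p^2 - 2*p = (p + 2)*(p^2 - p) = (p - 1)*(p + 2)*(p)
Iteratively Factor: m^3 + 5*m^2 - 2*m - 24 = (m - 2)*(m^2 + 7*m + 12) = (m - 2)*(m + 3)*(m + 4)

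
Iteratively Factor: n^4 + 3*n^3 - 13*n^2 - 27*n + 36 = (n + 4)*(n^3 - n^2 - 9*n + 9) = (n + 3)*(n + 4)*(n^2 - 4*n + 3) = (n - 1)*(n + 3)*(n + 4)*(n - 3)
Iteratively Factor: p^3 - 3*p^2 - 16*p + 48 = (p + 4)*(p^2 - 7*p + 12) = (p - 3)*(p + 4)*(p - 4)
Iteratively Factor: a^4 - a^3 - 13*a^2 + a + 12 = (a - 4)*(a^3 + 3*a^2 - a - 3) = (a - 4)*(a - 1)*(a^2 + 4*a + 3) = (a - 4)*(a - 1)*(a + 1)*(a + 3)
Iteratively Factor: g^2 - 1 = (g - 1)*(g + 1)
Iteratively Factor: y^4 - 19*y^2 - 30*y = (y + 2)*(y^3 - 2*y^2 - 15*y) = y*(y + 2)*(y^2 - 2*y - 15) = y*(y - 5)*(y + 2)*(y + 3)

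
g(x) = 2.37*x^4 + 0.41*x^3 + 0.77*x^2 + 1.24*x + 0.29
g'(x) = 9.48*x^3 + 1.23*x^2 + 1.54*x + 1.24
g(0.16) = 0.51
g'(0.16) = 1.56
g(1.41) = 14.09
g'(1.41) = 32.43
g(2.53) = 112.10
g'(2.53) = 166.53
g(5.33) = 2003.60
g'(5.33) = 1479.85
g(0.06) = 0.37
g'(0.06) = 1.34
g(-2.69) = 118.64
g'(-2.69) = -178.53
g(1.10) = 6.60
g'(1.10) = 17.04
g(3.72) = 490.52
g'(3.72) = 512.01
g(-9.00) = 15302.18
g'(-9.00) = -6823.91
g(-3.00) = 184.40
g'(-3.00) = -248.27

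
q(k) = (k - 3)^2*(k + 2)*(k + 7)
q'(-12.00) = -4875.00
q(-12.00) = 11250.00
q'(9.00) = 3084.00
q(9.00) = 6336.00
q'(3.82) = 114.46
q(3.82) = 42.34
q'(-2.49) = 145.43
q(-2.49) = -66.61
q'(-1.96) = 122.98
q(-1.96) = 4.96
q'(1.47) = -61.99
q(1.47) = 68.80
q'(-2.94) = 155.42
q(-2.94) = -134.66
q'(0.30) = -20.68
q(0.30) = 122.40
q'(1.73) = -62.61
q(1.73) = 52.52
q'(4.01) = 151.03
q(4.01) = 67.50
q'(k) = (k - 3)^2*(k + 2) + (k - 3)^2*(k + 7) + (k + 2)*(k + 7)*(2*k - 6) = 4*k^3 + 9*k^2 - 62*k - 3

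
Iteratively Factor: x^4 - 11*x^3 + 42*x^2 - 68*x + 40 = (x - 2)*(x^3 - 9*x^2 + 24*x - 20) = (x - 2)^2*(x^2 - 7*x + 10) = (x - 2)^3*(x - 5)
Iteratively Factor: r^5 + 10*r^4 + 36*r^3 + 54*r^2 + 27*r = (r + 1)*(r^4 + 9*r^3 + 27*r^2 + 27*r) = (r + 1)*(r + 3)*(r^3 + 6*r^2 + 9*r) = r*(r + 1)*(r + 3)*(r^2 + 6*r + 9) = r*(r + 1)*(r + 3)^2*(r + 3)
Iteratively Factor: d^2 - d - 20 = (d + 4)*(d - 5)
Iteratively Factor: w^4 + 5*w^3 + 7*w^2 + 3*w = (w + 3)*(w^3 + 2*w^2 + w) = w*(w + 3)*(w^2 + 2*w + 1) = w*(w + 1)*(w + 3)*(w + 1)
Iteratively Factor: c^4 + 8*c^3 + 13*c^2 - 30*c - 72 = (c + 3)*(c^3 + 5*c^2 - 2*c - 24) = (c + 3)^2*(c^2 + 2*c - 8) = (c - 2)*(c + 3)^2*(c + 4)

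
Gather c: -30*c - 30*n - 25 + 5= -30*c - 30*n - 20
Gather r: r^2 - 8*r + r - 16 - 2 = r^2 - 7*r - 18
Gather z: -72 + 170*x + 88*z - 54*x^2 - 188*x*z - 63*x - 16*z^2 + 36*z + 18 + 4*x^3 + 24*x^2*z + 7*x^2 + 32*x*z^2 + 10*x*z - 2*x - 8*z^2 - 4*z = 4*x^3 - 47*x^2 + 105*x + z^2*(32*x - 24) + z*(24*x^2 - 178*x + 120) - 54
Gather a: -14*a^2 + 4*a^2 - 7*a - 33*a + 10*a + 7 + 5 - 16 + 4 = -10*a^2 - 30*a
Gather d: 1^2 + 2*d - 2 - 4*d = -2*d - 1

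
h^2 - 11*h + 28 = (h - 7)*(h - 4)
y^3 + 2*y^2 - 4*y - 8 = (y - 2)*(y + 2)^2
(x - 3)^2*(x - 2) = x^3 - 8*x^2 + 21*x - 18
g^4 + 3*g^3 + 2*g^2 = g^2*(g + 1)*(g + 2)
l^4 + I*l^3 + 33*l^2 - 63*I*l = l*(l - 3*I)^2*(l + 7*I)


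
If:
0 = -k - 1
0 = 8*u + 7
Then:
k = -1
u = -7/8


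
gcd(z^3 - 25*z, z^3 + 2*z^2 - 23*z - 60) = z - 5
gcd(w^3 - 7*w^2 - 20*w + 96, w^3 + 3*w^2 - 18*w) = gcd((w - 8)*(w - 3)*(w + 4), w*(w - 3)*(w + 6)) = w - 3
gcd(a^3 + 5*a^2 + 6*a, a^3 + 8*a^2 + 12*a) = a^2 + 2*a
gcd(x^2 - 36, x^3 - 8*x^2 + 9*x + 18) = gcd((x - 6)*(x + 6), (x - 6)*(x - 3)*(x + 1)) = x - 6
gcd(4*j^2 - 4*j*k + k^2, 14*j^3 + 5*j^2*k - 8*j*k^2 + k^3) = 2*j - k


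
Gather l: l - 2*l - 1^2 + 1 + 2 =2 - l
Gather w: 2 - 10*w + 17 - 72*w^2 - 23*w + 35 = -72*w^2 - 33*w + 54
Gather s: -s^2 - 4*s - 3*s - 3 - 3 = -s^2 - 7*s - 6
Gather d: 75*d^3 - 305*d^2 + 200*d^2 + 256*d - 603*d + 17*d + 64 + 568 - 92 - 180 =75*d^3 - 105*d^2 - 330*d + 360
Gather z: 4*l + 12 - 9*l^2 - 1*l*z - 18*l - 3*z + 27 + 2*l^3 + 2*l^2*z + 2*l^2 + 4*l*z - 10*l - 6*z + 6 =2*l^3 - 7*l^2 - 24*l + z*(2*l^2 + 3*l - 9) + 45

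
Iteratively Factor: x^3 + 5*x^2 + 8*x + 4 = (x + 1)*(x^2 + 4*x + 4) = (x + 1)*(x + 2)*(x + 2)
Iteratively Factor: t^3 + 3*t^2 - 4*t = (t)*(t^2 + 3*t - 4) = t*(t + 4)*(t - 1)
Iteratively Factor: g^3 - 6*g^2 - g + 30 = (g + 2)*(g^2 - 8*g + 15) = (g - 5)*(g + 2)*(g - 3)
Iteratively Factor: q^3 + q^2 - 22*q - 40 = (q + 2)*(q^2 - q - 20) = (q - 5)*(q + 2)*(q + 4)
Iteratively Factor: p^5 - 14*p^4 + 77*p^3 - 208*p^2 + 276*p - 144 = (p - 2)*(p^4 - 12*p^3 + 53*p^2 - 102*p + 72) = (p - 2)^2*(p^3 - 10*p^2 + 33*p - 36) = (p - 3)*(p - 2)^2*(p^2 - 7*p + 12) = (p - 3)^2*(p - 2)^2*(p - 4)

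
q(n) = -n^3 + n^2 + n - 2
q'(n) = -3*n^2 + 2*n + 1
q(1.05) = -1.01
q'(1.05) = -0.21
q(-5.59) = 198.33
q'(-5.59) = -103.92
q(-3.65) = 56.30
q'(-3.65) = -46.27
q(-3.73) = 60.08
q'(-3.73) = -48.20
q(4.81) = -85.34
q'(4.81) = -58.79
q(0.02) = -1.98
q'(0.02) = 1.04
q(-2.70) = 22.27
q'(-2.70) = -26.27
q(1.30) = -1.21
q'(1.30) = -1.47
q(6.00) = -176.00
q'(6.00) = -95.00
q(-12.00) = 1858.00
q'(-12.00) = -455.00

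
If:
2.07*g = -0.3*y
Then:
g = -0.144927536231884*y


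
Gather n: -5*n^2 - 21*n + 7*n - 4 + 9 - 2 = -5*n^2 - 14*n + 3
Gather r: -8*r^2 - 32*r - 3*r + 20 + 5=-8*r^2 - 35*r + 25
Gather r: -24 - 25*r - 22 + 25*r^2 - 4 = 25*r^2 - 25*r - 50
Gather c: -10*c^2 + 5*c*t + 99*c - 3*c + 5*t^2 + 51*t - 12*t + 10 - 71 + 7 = -10*c^2 + c*(5*t + 96) + 5*t^2 + 39*t - 54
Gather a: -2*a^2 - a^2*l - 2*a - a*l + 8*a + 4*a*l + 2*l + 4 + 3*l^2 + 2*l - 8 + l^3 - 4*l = a^2*(-l - 2) + a*(3*l + 6) + l^3 + 3*l^2 - 4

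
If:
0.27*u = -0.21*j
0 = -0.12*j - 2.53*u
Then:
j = 0.00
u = 0.00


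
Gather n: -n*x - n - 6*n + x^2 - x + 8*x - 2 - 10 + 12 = n*(-x - 7) + x^2 + 7*x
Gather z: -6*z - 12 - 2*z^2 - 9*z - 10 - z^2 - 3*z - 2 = -3*z^2 - 18*z - 24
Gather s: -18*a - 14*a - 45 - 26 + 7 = -32*a - 64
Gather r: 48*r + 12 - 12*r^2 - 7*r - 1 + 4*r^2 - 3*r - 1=-8*r^2 + 38*r + 10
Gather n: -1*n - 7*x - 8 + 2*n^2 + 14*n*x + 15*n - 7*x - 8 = 2*n^2 + n*(14*x + 14) - 14*x - 16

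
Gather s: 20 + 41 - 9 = 52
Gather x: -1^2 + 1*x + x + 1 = 2*x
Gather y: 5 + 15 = 20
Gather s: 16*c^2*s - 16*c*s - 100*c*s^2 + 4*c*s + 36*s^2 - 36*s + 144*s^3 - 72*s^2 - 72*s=144*s^3 + s^2*(-100*c - 36) + s*(16*c^2 - 12*c - 108)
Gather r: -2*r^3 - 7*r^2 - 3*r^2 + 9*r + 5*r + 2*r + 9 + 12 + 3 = -2*r^3 - 10*r^2 + 16*r + 24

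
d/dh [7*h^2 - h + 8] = 14*h - 1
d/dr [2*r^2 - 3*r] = 4*r - 3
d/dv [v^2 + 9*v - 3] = 2*v + 9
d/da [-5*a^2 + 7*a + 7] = 7 - 10*a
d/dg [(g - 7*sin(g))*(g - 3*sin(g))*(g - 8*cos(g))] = (g - 7*sin(g))*(g - 3*sin(g))*(8*sin(g) + 1) - (g - 7*sin(g))*(g - 8*cos(g))*(3*cos(g) - 1) - (g - 3*sin(g))*(g - 8*cos(g))*(7*cos(g) - 1)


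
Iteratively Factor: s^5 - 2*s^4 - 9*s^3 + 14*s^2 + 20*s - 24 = (s - 3)*(s^4 + s^3 - 6*s^2 - 4*s + 8) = (s - 3)*(s + 2)*(s^3 - s^2 - 4*s + 4) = (s - 3)*(s + 2)^2*(s^2 - 3*s + 2) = (s - 3)*(s - 1)*(s + 2)^2*(s - 2)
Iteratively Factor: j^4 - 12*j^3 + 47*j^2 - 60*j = (j - 5)*(j^3 - 7*j^2 + 12*j) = (j - 5)*(j - 3)*(j^2 - 4*j) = (j - 5)*(j - 4)*(j - 3)*(j)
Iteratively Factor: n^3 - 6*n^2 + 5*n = (n - 5)*(n^2 - n) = (n - 5)*(n - 1)*(n)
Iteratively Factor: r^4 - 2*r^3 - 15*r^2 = (r)*(r^3 - 2*r^2 - 15*r) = r^2*(r^2 - 2*r - 15) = r^2*(r - 5)*(r + 3)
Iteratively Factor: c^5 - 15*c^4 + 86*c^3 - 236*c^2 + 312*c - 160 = (c - 4)*(c^4 - 11*c^3 + 42*c^2 - 68*c + 40) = (c - 4)*(c - 2)*(c^3 - 9*c^2 + 24*c - 20) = (c - 5)*(c - 4)*(c - 2)*(c^2 - 4*c + 4) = (c - 5)*(c - 4)*(c - 2)^2*(c - 2)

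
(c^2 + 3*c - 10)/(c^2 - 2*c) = (c + 5)/c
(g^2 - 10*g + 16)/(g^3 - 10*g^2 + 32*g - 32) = (g - 8)/(g^2 - 8*g + 16)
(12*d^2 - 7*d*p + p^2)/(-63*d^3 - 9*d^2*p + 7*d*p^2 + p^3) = (-4*d + p)/(21*d^2 + 10*d*p + p^2)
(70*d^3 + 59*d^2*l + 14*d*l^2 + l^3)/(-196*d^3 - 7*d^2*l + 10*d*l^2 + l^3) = (-10*d^2 - 7*d*l - l^2)/(28*d^2 - 3*d*l - l^2)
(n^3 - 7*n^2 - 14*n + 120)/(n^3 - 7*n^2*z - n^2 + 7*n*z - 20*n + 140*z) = (6 - n)/(-n + 7*z)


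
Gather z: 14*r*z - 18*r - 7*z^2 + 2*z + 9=-18*r - 7*z^2 + z*(14*r + 2) + 9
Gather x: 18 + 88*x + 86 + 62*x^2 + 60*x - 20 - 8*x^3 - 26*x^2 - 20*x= -8*x^3 + 36*x^2 + 128*x + 84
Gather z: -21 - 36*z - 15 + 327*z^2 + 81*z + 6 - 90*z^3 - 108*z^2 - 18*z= -90*z^3 + 219*z^2 + 27*z - 30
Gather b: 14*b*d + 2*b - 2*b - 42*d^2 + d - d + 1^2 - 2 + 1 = 14*b*d - 42*d^2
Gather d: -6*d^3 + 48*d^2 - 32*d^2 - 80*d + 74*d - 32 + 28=-6*d^3 + 16*d^2 - 6*d - 4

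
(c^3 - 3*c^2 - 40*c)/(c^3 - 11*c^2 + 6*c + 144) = c*(c + 5)/(c^2 - 3*c - 18)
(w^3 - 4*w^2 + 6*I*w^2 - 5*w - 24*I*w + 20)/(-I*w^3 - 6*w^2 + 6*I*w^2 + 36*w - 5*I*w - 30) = (I*w^3 - 2*w^2*(3 + 2*I) + w*(24 - 5*I) + 20*I)/(w^3 - 6*w^2*(1 + I) + w*(5 + 36*I) - 30*I)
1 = 1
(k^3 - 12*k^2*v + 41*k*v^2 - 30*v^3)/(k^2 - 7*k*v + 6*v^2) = k - 5*v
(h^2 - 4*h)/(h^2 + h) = (h - 4)/(h + 1)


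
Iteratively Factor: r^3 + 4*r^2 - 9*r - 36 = (r + 3)*(r^2 + r - 12) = (r - 3)*(r + 3)*(r + 4)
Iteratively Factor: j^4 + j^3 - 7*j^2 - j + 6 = (j + 3)*(j^3 - 2*j^2 - j + 2) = (j - 2)*(j + 3)*(j^2 - 1) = (j - 2)*(j + 1)*(j + 3)*(j - 1)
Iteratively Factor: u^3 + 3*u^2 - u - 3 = (u + 1)*(u^2 + 2*u - 3) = (u + 1)*(u + 3)*(u - 1)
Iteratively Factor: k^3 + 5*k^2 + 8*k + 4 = (k + 2)*(k^2 + 3*k + 2) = (k + 1)*(k + 2)*(k + 2)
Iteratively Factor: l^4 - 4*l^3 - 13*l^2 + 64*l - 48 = (l + 4)*(l^3 - 8*l^2 + 19*l - 12) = (l - 3)*(l + 4)*(l^2 - 5*l + 4) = (l - 4)*(l - 3)*(l + 4)*(l - 1)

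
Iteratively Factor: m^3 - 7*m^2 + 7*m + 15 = (m - 5)*(m^2 - 2*m - 3) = (m - 5)*(m + 1)*(m - 3)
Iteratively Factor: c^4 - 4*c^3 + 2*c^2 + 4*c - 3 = (c - 1)*(c^3 - 3*c^2 - c + 3) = (c - 3)*(c - 1)*(c^2 - 1) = (c - 3)*(c - 1)^2*(c + 1)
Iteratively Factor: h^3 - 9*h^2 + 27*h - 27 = (h - 3)*(h^2 - 6*h + 9) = (h - 3)^2*(h - 3)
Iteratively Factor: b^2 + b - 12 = (b - 3)*(b + 4)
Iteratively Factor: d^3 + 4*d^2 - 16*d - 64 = (d - 4)*(d^2 + 8*d + 16) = (d - 4)*(d + 4)*(d + 4)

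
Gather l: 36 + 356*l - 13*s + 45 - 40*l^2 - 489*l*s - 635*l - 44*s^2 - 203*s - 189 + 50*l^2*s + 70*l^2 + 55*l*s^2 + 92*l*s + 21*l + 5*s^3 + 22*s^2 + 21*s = l^2*(50*s + 30) + l*(55*s^2 - 397*s - 258) + 5*s^3 - 22*s^2 - 195*s - 108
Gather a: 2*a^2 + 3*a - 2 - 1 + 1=2*a^2 + 3*a - 2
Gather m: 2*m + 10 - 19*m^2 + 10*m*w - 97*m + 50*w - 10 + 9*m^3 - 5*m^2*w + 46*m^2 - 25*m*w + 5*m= 9*m^3 + m^2*(27 - 5*w) + m*(-15*w - 90) + 50*w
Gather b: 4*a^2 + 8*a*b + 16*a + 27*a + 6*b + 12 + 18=4*a^2 + 43*a + b*(8*a + 6) + 30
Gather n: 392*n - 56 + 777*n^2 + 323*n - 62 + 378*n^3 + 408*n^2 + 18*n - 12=378*n^3 + 1185*n^2 + 733*n - 130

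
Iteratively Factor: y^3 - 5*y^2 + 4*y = (y - 4)*(y^2 - y) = y*(y - 4)*(y - 1)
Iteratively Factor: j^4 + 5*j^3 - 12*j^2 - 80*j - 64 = (j + 1)*(j^3 + 4*j^2 - 16*j - 64) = (j + 1)*(j + 4)*(j^2 - 16) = (j - 4)*(j + 1)*(j + 4)*(j + 4)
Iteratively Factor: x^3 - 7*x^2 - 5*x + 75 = (x - 5)*(x^2 - 2*x - 15) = (x - 5)^2*(x + 3)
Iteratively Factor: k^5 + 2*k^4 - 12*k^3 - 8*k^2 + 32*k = (k)*(k^4 + 2*k^3 - 12*k^2 - 8*k + 32) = k*(k - 2)*(k^3 + 4*k^2 - 4*k - 16) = k*(k - 2)^2*(k^2 + 6*k + 8) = k*(k - 2)^2*(k + 4)*(k + 2)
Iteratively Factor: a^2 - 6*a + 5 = (a - 1)*(a - 5)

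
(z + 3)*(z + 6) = z^2 + 9*z + 18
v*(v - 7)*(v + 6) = v^3 - v^2 - 42*v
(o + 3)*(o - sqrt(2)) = o^2 - sqrt(2)*o + 3*o - 3*sqrt(2)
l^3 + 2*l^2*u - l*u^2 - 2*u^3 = (l - u)*(l + u)*(l + 2*u)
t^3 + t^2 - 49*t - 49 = (t - 7)*(t + 1)*(t + 7)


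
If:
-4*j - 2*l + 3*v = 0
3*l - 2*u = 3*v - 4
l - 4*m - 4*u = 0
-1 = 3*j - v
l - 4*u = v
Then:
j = 21/5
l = 12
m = 17/5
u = -2/5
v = 68/5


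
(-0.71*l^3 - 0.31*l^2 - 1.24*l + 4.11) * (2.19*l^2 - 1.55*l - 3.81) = -1.5549*l^5 + 0.4216*l^4 + 0.47*l^3 + 12.104*l^2 - 1.6461*l - 15.6591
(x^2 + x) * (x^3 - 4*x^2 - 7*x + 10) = x^5 - 3*x^4 - 11*x^3 + 3*x^2 + 10*x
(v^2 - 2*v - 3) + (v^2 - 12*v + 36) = 2*v^2 - 14*v + 33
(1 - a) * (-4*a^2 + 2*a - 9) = 4*a^3 - 6*a^2 + 11*a - 9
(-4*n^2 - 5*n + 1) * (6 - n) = 4*n^3 - 19*n^2 - 31*n + 6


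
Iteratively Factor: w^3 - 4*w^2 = (w)*(w^2 - 4*w) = w*(w - 4)*(w)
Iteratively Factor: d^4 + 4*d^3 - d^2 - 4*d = (d - 1)*(d^3 + 5*d^2 + 4*d) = (d - 1)*(d + 1)*(d^2 + 4*d) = (d - 1)*(d + 1)*(d + 4)*(d)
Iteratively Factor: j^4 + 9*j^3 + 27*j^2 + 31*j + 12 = (j + 3)*(j^3 + 6*j^2 + 9*j + 4) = (j + 1)*(j + 3)*(j^2 + 5*j + 4) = (j + 1)^2*(j + 3)*(j + 4)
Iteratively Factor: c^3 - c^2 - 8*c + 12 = (c + 3)*(c^2 - 4*c + 4) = (c - 2)*(c + 3)*(c - 2)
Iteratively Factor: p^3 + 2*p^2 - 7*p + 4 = (p + 4)*(p^2 - 2*p + 1) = (p - 1)*(p + 4)*(p - 1)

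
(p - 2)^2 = p^2 - 4*p + 4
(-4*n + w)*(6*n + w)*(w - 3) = -24*n^2*w + 72*n^2 + 2*n*w^2 - 6*n*w + w^3 - 3*w^2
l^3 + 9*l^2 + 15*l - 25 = (l - 1)*(l + 5)^2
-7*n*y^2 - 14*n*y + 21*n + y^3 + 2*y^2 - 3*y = (-7*n + y)*(y - 1)*(y + 3)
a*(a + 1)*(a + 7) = a^3 + 8*a^2 + 7*a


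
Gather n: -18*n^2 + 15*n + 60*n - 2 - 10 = -18*n^2 + 75*n - 12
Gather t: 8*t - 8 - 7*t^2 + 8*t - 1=-7*t^2 + 16*t - 9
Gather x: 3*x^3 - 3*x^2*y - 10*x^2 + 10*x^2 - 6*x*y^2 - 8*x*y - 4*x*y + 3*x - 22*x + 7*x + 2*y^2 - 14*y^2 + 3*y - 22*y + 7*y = 3*x^3 - 3*x^2*y + x*(-6*y^2 - 12*y - 12) - 12*y^2 - 12*y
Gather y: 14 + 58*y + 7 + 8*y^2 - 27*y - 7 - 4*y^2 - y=4*y^2 + 30*y + 14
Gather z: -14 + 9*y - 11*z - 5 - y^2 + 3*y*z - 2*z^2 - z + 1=-y^2 + 9*y - 2*z^2 + z*(3*y - 12) - 18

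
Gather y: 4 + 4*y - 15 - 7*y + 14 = 3 - 3*y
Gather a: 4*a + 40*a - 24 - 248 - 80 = 44*a - 352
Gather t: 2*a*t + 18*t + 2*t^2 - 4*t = 2*t^2 + t*(2*a + 14)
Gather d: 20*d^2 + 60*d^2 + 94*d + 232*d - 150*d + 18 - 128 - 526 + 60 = 80*d^2 + 176*d - 576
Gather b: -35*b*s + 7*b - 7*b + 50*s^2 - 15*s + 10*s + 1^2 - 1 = -35*b*s + 50*s^2 - 5*s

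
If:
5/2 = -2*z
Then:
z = -5/4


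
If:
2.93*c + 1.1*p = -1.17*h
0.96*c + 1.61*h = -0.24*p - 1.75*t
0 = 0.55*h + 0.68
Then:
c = 5.22230467944754 - 5.45634920634921*t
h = -1.24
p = 14.5337301587302*t - 12.5952793238508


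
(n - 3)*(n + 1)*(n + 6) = n^3 + 4*n^2 - 15*n - 18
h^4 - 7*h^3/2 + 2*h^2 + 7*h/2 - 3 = (h - 2)*(h - 3/2)*(h - 1)*(h + 1)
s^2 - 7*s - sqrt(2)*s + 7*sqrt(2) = (s - 7)*(s - sqrt(2))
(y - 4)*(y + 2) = y^2 - 2*y - 8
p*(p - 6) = p^2 - 6*p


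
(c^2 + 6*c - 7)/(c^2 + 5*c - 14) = (c - 1)/(c - 2)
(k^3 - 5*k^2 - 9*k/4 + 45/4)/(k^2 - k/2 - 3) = (2*k^2 - 13*k + 15)/(2*(k - 2))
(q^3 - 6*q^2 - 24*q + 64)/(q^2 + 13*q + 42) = (q^3 - 6*q^2 - 24*q + 64)/(q^2 + 13*q + 42)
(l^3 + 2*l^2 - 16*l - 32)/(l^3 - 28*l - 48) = (l - 4)/(l - 6)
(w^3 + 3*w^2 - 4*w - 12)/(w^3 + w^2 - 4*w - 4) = (w + 3)/(w + 1)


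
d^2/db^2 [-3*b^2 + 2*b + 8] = -6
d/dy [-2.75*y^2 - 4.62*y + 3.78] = -5.5*y - 4.62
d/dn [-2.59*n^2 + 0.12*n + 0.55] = 0.12 - 5.18*n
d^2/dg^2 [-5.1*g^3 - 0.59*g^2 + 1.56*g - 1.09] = -30.6*g - 1.18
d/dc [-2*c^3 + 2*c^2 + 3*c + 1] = -6*c^2 + 4*c + 3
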